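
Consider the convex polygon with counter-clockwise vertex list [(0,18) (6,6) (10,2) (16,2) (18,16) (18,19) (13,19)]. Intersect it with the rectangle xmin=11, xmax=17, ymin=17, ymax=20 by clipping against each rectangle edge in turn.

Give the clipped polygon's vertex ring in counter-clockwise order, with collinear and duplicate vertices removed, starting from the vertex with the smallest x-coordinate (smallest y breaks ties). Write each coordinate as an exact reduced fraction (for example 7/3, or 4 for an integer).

Clipped polygon: [(11,17) (17,17) (17,19) (13,19) (11,245/13)]

1. After x ≥ 11: [(11,245/13) (11,2) (16,2) (18,16) (18,19) (13,19)]
2. After x ≤ 17: [(11,245/13) (11,2) (16,2) (17,9) (17,19) (13,19)]
3. After y ≥ 17: [(11,245/13) (11,17) (17,17) (17,19) (13,19)]
4. After y ≤ 20: [(11,245/13) (11,17) (17,17) (17,19) (13,19)]
5. Canonical ring: [(11,17) (17,17) (17,19) (13,19) (11,245/13)]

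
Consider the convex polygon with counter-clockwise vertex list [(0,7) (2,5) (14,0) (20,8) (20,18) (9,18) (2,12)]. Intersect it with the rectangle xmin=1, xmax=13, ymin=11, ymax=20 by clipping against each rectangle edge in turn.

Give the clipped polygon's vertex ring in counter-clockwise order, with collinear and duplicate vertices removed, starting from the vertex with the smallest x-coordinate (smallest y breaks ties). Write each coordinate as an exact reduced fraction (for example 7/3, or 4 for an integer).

Clipped polygon: [(8/5,11) (13,11) (13,18) (9,18) (2,12)]

1. After x ≥ 1: [(1,19/2) (1,6) (2,5) (14,0) (20,8) (20,18) (9,18) (2,12)]
2. After x ≤ 13: [(1,19/2) (1,6) (2,5) (13,5/12) (13,18) (9,18) (2,12)]
3. After y ≥ 11: [(8/5,11) (13,11) (13,18) (9,18) (2,12)]
4. After y ≤ 20: [(8/5,11) (13,11) (13,18) (9,18) (2,12)]
5. Canonical ring: [(8/5,11) (13,11) (13,18) (9,18) (2,12)]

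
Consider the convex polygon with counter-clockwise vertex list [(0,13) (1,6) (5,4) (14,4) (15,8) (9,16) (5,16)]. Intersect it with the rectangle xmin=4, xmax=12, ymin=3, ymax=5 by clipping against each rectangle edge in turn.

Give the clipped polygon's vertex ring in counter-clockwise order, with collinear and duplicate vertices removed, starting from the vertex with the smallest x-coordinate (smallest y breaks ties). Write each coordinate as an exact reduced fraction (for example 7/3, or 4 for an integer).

Clipped polygon: [(4,9/2) (5,4) (12,4) (12,5) (4,5)]

1. After x ≥ 4: [(4,77/5) (4,9/2) (5,4) (14,4) (15,8) (9,16) (5,16)]
2. After x ≤ 12: [(4,77/5) (4,9/2) (5,4) (12,4) (12,12) (9,16) (5,16)]
3. After y ≥ 3: [(4,77/5) (4,9/2) (5,4) (12,4) (12,12) (9,16) (5,16)]
4. After y ≤ 5: [(4,5) (4,9/2) (5,4) (12,4) (12,5)]
5. Canonical ring: [(4,9/2) (5,4) (12,4) (12,5) (4,5)]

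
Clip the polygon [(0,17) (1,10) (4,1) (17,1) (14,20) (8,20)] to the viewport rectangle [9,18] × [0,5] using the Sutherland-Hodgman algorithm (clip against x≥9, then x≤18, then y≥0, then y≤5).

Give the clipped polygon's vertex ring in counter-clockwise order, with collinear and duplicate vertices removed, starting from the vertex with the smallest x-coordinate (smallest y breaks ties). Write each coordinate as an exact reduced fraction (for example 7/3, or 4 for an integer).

1. After x ≥ 9: [(9,1) (17,1) (14,20) (9,20)]
2. After x ≤ 18: [(9,1) (17,1) (14,20) (9,20)]
3. After y ≥ 0: [(9,1) (17,1) (14,20) (9,20)]
4. After y ≤ 5: [(9,5) (9,1) (17,1) (311/19,5)]
5. Canonical ring: [(9,1) (17,1) (311/19,5) (9,5)]

Clipped polygon: [(9,1) (17,1) (311/19,5) (9,5)]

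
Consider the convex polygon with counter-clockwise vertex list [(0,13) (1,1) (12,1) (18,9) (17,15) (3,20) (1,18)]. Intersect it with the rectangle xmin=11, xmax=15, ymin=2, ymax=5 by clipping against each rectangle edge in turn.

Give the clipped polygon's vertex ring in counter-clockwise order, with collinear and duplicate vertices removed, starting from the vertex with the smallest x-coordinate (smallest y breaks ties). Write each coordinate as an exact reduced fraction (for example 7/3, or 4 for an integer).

Clipped polygon: [(11,2) (51/4,2) (15,5) (11,5)]

1. After x ≥ 11: [(11,1) (12,1) (18,9) (17,15) (11,120/7)]
2. After x ≤ 15: [(11,1) (12,1) (15,5) (15,110/7) (11,120/7)]
3. After y ≥ 2: [(11,2) (51/4,2) (15,5) (15,110/7) (11,120/7)]
4. After y ≤ 5: [(11,5) (11,2) (51/4,2) (15,5) (15,5)]
5. Canonical ring: [(11,2) (51/4,2) (15,5) (11,5)]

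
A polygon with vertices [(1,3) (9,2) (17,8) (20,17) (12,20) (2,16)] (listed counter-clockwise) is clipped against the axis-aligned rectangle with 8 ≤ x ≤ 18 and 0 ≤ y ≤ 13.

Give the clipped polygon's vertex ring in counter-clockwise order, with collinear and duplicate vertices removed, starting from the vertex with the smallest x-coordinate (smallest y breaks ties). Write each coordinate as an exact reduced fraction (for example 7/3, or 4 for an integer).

Clipped polygon: [(8,17/8) (9,2) (17,8) (18,11) (18,13) (8,13)]

1. After x ≥ 8: [(8,17/8) (9,2) (17,8) (20,17) (12,20) (8,92/5)]
2. After x ≤ 18: [(8,17/8) (9,2) (17,8) (18,11) (18,71/4) (12,20) (8,92/5)]
3. After y ≥ 0: [(8,17/8) (9,2) (17,8) (18,11) (18,71/4) (12,20) (8,92/5)]
4. After y ≤ 13: [(8,13) (8,17/8) (9,2) (17,8) (18,11) (18,13)]
5. Canonical ring: [(8,17/8) (9,2) (17,8) (18,11) (18,13) (8,13)]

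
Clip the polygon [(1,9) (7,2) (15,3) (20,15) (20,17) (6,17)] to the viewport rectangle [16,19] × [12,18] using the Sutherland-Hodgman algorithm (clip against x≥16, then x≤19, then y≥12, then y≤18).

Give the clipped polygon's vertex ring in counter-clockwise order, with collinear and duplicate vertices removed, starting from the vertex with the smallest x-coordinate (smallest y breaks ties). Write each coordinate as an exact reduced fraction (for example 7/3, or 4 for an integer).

Clipped polygon: [(16,12) (75/4,12) (19,63/5) (19,17) (16,17)]

1. After x ≥ 16: [(16,27/5) (20,15) (20,17) (16,17)]
2. After x ≤ 19: [(16,27/5) (19,63/5) (19,17) (16,17)]
3. After y ≥ 12: [(16,12) (75/4,12) (19,63/5) (19,17) (16,17)]
4. After y ≤ 18: [(16,12) (75/4,12) (19,63/5) (19,17) (16,17)]
5. Canonical ring: [(16,12) (75/4,12) (19,63/5) (19,17) (16,17)]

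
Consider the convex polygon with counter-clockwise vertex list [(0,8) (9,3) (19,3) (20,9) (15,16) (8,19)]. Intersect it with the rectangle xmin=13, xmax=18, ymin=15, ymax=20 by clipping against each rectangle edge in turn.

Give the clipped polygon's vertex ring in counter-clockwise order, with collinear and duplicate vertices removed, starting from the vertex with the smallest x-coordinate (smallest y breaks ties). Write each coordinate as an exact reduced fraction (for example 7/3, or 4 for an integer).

1. After x ≥ 13: [(13,3) (19,3) (20,9) (15,16) (13,118/7)]
2. After x ≤ 18: [(13,3) (18,3) (18,59/5) (15,16) (13,118/7)]
3. After y ≥ 15: [(13,15) (110/7,15) (15,16) (13,118/7)]
4. After y ≤ 20: [(13,15) (110/7,15) (15,16) (13,118/7)]
5. Canonical ring: [(13,15) (110/7,15) (15,16) (13,118/7)]

Clipped polygon: [(13,15) (110/7,15) (15,16) (13,118/7)]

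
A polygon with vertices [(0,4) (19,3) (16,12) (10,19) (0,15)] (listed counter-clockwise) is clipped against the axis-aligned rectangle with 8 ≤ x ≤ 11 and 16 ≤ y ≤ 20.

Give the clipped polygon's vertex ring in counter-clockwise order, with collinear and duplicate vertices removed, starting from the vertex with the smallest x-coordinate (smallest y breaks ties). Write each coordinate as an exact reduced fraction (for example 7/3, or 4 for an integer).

1. After x ≥ 8: [(8,68/19) (19,3) (16,12) (10,19) (8,91/5)]
2. After x ≤ 11: [(8,68/19) (11,65/19) (11,107/6) (10,19) (8,91/5)]
3. After y ≥ 16: [(8,16) (11,16) (11,107/6) (10,19) (8,91/5)]
4. After y ≤ 20: [(8,16) (11,16) (11,107/6) (10,19) (8,91/5)]
5. Canonical ring: [(8,16) (11,16) (11,107/6) (10,19) (8,91/5)]

Clipped polygon: [(8,16) (11,16) (11,107/6) (10,19) (8,91/5)]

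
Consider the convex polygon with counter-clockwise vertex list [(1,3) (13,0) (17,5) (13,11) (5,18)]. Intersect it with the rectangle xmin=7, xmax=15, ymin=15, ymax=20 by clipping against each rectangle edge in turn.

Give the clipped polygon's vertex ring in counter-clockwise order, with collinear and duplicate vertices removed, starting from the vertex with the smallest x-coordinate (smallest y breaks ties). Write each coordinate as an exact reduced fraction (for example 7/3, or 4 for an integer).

Clipped polygon: [(7,15) (59/7,15) (7,65/4)]

1. After x ≥ 7: [(7,3/2) (13,0) (17,5) (13,11) (7,65/4)]
2. After x ≤ 15: [(7,3/2) (13,0) (15,5/2) (15,8) (13,11) (7,65/4)]
3. After y ≥ 15: [(7,15) (59/7,15) (7,65/4)]
4. After y ≤ 20: [(7,15) (59/7,15) (7,65/4)]
5. Canonical ring: [(7,15) (59/7,15) (7,65/4)]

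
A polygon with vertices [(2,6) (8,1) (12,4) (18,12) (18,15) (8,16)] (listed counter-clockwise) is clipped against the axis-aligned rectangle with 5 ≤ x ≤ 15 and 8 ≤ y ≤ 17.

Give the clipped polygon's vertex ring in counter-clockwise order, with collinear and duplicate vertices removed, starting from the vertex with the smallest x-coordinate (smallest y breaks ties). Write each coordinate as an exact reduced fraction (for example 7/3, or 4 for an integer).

1. After x ≥ 5: [(5,11) (5,7/2) (8,1) (12,4) (18,12) (18,15) (8,16)]
2. After x ≤ 15: [(5,11) (5,7/2) (8,1) (12,4) (15,8) (15,153/10) (8,16)]
3. After y ≥ 8: [(5,11) (5,8) (15,8) (15,8) (15,153/10) (8,16)]
4. After y ≤ 17: [(5,11) (5,8) (15,8) (15,8) (15,153/10) (8,16)]
5. Canonical ring: [(5,8) (15,8) (15,153/10) (8,16) (5,11)]

Clipped polygon: [(5,8) (15,8) (15,153/10) (8,16) (5,11)]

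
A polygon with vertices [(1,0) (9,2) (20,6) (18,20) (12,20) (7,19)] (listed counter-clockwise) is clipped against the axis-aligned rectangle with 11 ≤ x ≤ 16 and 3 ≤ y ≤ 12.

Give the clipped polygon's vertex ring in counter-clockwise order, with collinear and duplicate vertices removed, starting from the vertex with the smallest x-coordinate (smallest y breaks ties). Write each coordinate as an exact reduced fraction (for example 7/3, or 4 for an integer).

Clipped polygon: [(11,3) (47/4,3) (16,50/11) (16,12) (11,12)]

1. After x ≥ 11: [(11,30/11) (20,6) (18,20) (12,20) (11,99/5)]
2. After x ≤ 16: [(11,30/11) (16,50/11) (16,20) (12,20) (11,99/5)]
3. After y ≥ 3: [(11,3) (47/4,3) (16,50/11) (16,20) (12,20) (11,99/5)]
4. After y ≤ 12: [(11,12) (11,3) (47/4,3) (16,50/11) (16,12)]
5. Canonical ring: [(11,3) (47/4,3) (16,50/11) (16,12) (11,12)]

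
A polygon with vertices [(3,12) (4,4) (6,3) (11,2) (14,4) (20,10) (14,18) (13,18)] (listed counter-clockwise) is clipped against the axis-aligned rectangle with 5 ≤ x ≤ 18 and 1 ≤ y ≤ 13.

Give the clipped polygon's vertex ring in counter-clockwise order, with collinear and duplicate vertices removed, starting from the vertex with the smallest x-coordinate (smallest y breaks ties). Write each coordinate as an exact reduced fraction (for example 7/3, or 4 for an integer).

Clipped polygon: [(5,7/2) (6,3) (11,2) (14,4) (18,8) (18,38/3) (71/4,13) (5,13)]

1. After x ≥ 5: [(5,66/5) (5,7/2) (6,3) (11,2) (14,4) (20,10) (14,18) (13,18)]
2. After x ≤ 18: [(5,66/5) (5,7/2) (6,3) (11,2) (14,4) (18,8) (18,38/3) (14,18) (13,18)]
3. After y ≥ 1: [(5,66/5) (5,7/2) (6,3) (11,2) (14,4) (18,8) (18,38/3) (14,18) (13,18)]
4. After y ≤ 13: [(5,13) (5,7/2) (6,3) (11,2) (14,4) (18,8) (18,38/3) (71/4,13)]
5. Canonical ring: [(5,7/2) (6,3) (11,2) (14,4) (18,8) (18,38/3) (71/4,13) (5,13)]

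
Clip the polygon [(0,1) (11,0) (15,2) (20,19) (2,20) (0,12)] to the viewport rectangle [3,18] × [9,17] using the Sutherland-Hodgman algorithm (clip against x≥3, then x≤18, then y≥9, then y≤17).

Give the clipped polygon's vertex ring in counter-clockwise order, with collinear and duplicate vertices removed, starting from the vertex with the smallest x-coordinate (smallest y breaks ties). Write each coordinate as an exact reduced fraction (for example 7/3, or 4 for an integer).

Clipped polygon: [(3,9) (290/17,9) (18,61/5) (18,17) (3,17)]

1. After x ≥ 3: [(3,8/11) (11,0) (15,2) (20,19) (3,359/18)]
2. After x ≤ 18: [(3,8/11) (11,0) (15,2) (18,61/5) (18,172/9) (3,359/18)]
3. After y ≥ 9: [(3,9) (290/17,9) (18,61/5) (18,172/9) (3,359/18)]
4. After y ≤ 17: [(3,17) (3,9) (290/17,9) (18,61/5) (18,17)]
5. Canonical ring: [(3,9) (290/17,9) (18,61/5) (18,17) (3,17)]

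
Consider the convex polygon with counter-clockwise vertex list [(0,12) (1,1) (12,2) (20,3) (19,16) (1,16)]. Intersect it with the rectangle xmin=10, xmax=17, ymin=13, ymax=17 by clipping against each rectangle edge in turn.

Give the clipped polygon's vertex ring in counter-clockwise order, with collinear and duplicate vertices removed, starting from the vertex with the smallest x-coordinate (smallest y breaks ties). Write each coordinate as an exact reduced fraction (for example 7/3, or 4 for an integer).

Clipped polygon: [(10,13) (17,13) (17,16) (10,16)]

1. After x ≥ 10: [(10,20/11) (12,2) (20,3) (19,16) (10,16)]
2. After x ≤ 17: [(10,20/11) (12,2) (17,21/8) (17,16) (10,16)]
3. After y ≥ 13: [(10,13) (17,13) (17,16) (10,16)]
4. After y ≤ 17: [(10,13) (17,13) (17,16) (10,16)]
5. Canonical ring: [(10,13) (17,13) (17,16) (10,16)]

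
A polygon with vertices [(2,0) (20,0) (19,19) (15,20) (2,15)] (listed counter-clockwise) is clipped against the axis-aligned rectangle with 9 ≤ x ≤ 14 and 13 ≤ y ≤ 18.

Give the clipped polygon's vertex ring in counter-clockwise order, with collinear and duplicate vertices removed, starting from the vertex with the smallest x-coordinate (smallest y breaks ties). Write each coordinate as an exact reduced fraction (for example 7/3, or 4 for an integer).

1. After x ≥ 9: [(9,0) (20,0) (19,19) (15,20) (9,230/13)]
2. After x ≤ 14: [(9,0) (14,0) (14,255/13) (9,230/13)]
3. After y ≥ 13: [(9,13) (14,13) (14,255/13) (9,230/13)]
4. After y ≤ 18: [(9,13) (14,13) (14,18) (49/5,18) (9,230/13)]
5. Canonical ring: [(9,13) (14,13) (14,18) (49/5,18) (9,230/13)]

Clipped polygon: [(9,13) (14,13) (14,18) (49/5,18) (9,230/13)]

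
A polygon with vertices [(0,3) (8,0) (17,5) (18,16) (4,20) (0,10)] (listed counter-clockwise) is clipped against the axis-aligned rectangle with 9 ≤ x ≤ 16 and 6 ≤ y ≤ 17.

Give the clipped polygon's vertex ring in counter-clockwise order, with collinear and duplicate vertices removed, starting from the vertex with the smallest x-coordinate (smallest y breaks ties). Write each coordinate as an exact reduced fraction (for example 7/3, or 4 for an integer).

Clipped polygon: [(9,6) (16,6) (16,116/7) (29/2,17) (9,17)]

1. After x ≥ 9: [(9,5/9) (17,5) (18,16) (9,130/7)]
2. After x ≤ 16: [(9,5/9) (16,40/9) (16,116/7) (9,130/7)]
3. After y ≥ 6: [(9,6) (16,6) (16,116/7) (9,130/7)]
4. After y ≤ 17: [(9,17) (9,6) (16,6) (16,116/7) (29/2,17)]
5. Canonical ring: [(9,6) (16,6) (16,116/7) (29/2,17) (9,17)]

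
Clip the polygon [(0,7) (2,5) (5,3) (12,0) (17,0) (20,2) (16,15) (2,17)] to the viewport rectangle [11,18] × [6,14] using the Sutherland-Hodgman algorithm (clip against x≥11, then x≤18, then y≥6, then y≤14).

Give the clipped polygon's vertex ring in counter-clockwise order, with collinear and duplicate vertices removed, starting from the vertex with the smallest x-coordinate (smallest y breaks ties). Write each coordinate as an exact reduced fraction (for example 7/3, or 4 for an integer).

1. After x ≥ 11: [(11,3/7) (12,0) (17,0) (20,2) (16,15) (11,110/7)]
2. After x ≤ 18: [(11,3/7) (12,0) (17,0) (18,2/3) (18,17/2) (16,15) (11,110/7)]
3. After y ≥ 6: [(11,6) (18,6) (18,17/2) (16,15) (11,110/7)]
4. After y ≤ 14: [(11,14) (11,6) (18,6) (18,17/2) (212/13,14)]
5. Canonical ring: [(11,6) (18,6) (18,17/2) (212/13,14) (11,14)]

Clipped polygon: [(11,6) (18,6) (18,17/2) (212/13,14) (11,14)]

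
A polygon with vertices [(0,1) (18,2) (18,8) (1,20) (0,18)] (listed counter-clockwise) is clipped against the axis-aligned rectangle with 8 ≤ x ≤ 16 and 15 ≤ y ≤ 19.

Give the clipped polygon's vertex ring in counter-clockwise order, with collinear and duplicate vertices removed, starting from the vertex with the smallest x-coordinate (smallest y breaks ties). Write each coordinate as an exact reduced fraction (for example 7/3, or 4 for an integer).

Clipped polygon: [(8,15) (97/12,15) (8,256/17)]

1. After x ≥ 8: [(8,13/9) (18,2) (18,8) (8,256/17)]
2. After x ≤ 16: [(8,13/9) (16,17/9) (16,160/17) (8,256/17)]
3. After y ≥ 15: [(8,15) (97/12,15) (8,256/17)]
4. After y ≤ 19: [(8,15) (97/12,15) (8,256/17)]
5. Canonical ring: [(8,15) (97/12,15) (8,256/17)]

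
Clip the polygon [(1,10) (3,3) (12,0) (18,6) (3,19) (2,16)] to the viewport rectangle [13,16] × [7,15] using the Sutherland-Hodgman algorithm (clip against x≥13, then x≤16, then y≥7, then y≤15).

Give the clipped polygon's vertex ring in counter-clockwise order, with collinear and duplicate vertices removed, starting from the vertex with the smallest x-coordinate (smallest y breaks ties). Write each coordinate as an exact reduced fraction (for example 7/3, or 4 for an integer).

1. After x ≥ 13: [(13,1) (18,6) (13,31/3)]
2. After x ≤ 16: [(13,1) (16,4) (16,116/15) (13,31/3)]
3. After y ≥ 7: [(13,7) (16,7) (16,116/15) (13,31/3)]
4. After y ≤ 15: [(13,7) (16,7) (16,116/15) (13,31/3)]
5. Canonical ring: [(13,7) (16,7) (16,116/15) (13,31/3)]

Clipped polygon: [(13,7) (16,7) (16,116/15) (13,31/3)]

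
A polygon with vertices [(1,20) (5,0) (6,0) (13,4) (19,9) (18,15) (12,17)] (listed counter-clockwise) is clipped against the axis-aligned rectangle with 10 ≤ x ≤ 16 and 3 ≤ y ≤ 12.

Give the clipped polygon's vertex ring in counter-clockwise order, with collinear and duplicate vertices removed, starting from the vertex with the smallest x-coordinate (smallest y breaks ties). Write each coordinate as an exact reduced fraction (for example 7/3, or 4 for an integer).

1. After x ≥ 10: [(10,193/11) (10,16/7) (13,4) (19,9) (18,15) (12,17)]
2. After x ≤ 16: [(10,193/11) (10,16/7) (13,4) (16,13/2) (16,47/3) (12,17)]
3. After y ≥ 3: [(10,193/11) (10,3) (45/4,3) (13,4) (16,13/2) (16,47/3) (12,17)]
4. After y ≤ 12: [(10,12) (10,3) (45/4,3) (13,4) (16,13/2) (16,12)]
5. Canonical ring: [(10,3) (45/4,3) (13,4) (16,13/2) (16,12) (10,12)]

Clipped polygon: [(10,3) (45/4,3) (13,4) (16,13/2) (16,12) (10,12)]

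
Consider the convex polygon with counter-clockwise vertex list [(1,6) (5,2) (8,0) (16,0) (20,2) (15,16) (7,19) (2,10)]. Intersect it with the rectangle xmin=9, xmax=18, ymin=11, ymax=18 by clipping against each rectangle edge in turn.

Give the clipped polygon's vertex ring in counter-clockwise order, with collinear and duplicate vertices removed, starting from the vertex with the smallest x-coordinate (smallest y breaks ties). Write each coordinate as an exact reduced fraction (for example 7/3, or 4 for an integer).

1. After x ≥ 9: [(9,0) (16,0) (20,2) (15,16) (9,73/4)]
2. After x ≤ 18: [(9,0) (16,0) (18,1) (18,38/5) (15,16) (9,73/4)]
3. After y ≥ 11: [(9,11) (235/14,11) (15,16) (9,73/4)]
4. After y ≤ 18: [(9,18) (9,11) (235/14,11) (15,16) (29/3,18)]
5. Canonical ring: [(9,11) (235/14,11) (15,16) (29/3,18) (9,18)]

Clipped polygon: [(9,11) (235/14,11) (15,16) (29/3,18) (9,18)]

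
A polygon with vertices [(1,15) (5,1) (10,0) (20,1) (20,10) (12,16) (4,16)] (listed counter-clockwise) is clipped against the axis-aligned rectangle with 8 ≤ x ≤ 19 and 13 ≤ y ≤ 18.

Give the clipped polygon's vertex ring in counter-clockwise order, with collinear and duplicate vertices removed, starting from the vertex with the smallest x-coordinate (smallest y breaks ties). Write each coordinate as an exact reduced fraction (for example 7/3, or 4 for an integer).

1. After x ≥ 8: [(8,2/5) (10,0) (20,1) (20,10) (12,16) (8,16)]
2. After x ≤ 19: [(8,2/5) (10,0) (19,9/10) (19,43/4) (12,16) (8,16)]
3. After y ≥ 13: [(8,13) (16,13) (12,16) (8,16)]
4. After y ≤ 18: [(8,13) (16,13) (12,16) (8,16)]
5. Canonical ring: [(8,13) (16,13) (12,16) (8,16)]

Clipped polygon: [(8,13) (16,13) (12,16) (8,16)]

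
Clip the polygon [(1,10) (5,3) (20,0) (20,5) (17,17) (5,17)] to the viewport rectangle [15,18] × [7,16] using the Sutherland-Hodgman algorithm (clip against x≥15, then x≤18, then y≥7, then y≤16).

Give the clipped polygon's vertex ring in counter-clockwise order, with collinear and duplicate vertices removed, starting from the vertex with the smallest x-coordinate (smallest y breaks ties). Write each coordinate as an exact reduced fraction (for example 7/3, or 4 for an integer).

1. After x ≥ 15: [(15,1) (20,0) (20,5) (17,17) (15,17)]
2. After x ≤ 18: [(15,1) (18,2/5) (18,13) (17,17) (15,17)]
3. After y ≥ 7: [(15,7) (18,7) (18,13) (17,17) (15,17)]
4. After y ≤ 16: [(15,16) (15,7) (18,7) (18,13) (69/4,16)]
5. Canonical ring: [(15,7) (18,7) (18,13) (69/4,16) (15,16)]

Clipped polygon: [(15,7) (18,7) (18,13) (69/4,16) (15,16)]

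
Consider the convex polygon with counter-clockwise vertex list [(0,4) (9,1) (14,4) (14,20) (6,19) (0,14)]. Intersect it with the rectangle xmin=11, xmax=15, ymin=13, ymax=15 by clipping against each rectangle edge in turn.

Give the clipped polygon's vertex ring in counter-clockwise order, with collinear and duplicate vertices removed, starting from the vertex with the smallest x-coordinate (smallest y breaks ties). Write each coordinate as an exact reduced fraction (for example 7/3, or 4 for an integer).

1. After x ≥ 11: [(11,11/5) (14,4) (14,20) (11,157/8)]
2. After x ≤ 15: [(11,11/5) (14,4) (14,20) (11,157/8)]
3. After y ≥ 13: [(11,13) (14,13) (14,20) (11,157/8)]
4. After y ≤ 15: [(11,15) (11,13) (14,13) (14,15)]
5. Canonical ring: [(11,13) (14,13) (14,15) (11,15)]

Clipped polygon: [(11,13) (14,13) (14,15) (11,15)]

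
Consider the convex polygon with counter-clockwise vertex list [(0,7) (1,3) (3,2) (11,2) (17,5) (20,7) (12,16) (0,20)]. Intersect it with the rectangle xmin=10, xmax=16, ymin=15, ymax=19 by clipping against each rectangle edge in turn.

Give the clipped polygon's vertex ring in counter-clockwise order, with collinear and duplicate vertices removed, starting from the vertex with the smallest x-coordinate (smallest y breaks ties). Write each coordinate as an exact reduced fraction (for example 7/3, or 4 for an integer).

1. After x ≥ 10: [(10,2) (11,2) (17,5) (20,7) (12,16) (10,50/3)]
2. After x ≤ 16: [(10,2) (11,2) (16,9/2) (16,23/2) (12,16) (10,50/3)]
3. After y ≥ 15: [(10,15) (116/9,15) (12,16) (10,50/3)]
4. After y ≤ 19: [(10,15) (116/9,15) (12,16) (10,50/3)]
5. Canonical ring: [(10,15) (116/9,15) (12,16) (10,50/3)]

Clipped polygon: [(10,15) (116/9,15) (12,16) (10,50/3)]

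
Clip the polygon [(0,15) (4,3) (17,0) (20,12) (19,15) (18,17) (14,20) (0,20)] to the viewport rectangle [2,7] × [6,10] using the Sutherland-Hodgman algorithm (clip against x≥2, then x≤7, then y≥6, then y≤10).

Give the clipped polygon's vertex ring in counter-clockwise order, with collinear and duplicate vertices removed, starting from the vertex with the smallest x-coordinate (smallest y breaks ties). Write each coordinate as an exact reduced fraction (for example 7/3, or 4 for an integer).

1. After x ≥ 2: [(2,9) (4,3) (17,0) (20,12) (19,15) (18,17) (14,20) (2,20)]
2. After x ≤ 7: [(2,9) (4,3) (7,30/13) (7,20) (2,20)]
3. After y ≥ 6: [(2,9) (3,6) (7,6) (7,20) (2,20)]
4. After y ≤ 10: [(2,10) (2,9) (3,6) (7,6) (7,10)]
5. Canonical ring: [(2,9) (3,6) (7,6) (7,10) (2,10)]

Clipped polygon: [(2,9) (3,6) (7,6) (7,10) (2,10)]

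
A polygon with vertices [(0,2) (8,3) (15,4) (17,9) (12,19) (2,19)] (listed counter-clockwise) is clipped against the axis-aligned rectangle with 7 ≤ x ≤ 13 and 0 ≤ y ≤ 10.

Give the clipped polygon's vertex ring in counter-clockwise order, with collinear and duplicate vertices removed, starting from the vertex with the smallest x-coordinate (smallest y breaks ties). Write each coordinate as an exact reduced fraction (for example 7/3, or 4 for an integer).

1. After x ≥ 7: [(7,23/8) (8,3) (15,4) (17,9) (12,19) (7,19)]
2. After x ≤ 13: [(7,23/8) (8,3) (13,26/7) (13,17) (12,19) (7,19)]
3. After y ≥ 0: [(7,23/8) (8,3) (13,26/7) (13,17) (12,19) (7,19)]
4. After y ≤ 10: [(7,10) (7,23/8) (8,3) (13,26/7) (13,10)]
5. Canonical ring: [(7,23/8) (8,3) (13,26/7) (13,10) (7,10)]

Clipped polygon: [(7,23/8) (8,3) (13,26/7) (13,10) (7,10)]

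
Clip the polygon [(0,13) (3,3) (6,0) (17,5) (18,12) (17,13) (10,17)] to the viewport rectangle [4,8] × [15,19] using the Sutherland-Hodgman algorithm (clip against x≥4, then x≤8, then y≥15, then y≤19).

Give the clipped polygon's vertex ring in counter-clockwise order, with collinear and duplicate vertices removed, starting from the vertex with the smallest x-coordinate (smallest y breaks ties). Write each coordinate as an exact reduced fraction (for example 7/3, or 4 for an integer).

Clipped polygon: [(5,15) (8,15) (8,81/5)]

1. After x ≥ 4: [(4,73/5) (4,2) (6,0) (17,5) (18,12) (17,13) (10,17)]
2. After x ≤ 8: [(8,81/5) (4,73/5) (4,2) (6,0) (8,10/11)]
3. After y ≥ 15: [(8,15) (8,81/5) (5,15)]
4. After y ≤ 19: [(8,15) (8,81/5) (5,15)]
5. Canonical ring: [(5,15) (8,15) (8,81/5)]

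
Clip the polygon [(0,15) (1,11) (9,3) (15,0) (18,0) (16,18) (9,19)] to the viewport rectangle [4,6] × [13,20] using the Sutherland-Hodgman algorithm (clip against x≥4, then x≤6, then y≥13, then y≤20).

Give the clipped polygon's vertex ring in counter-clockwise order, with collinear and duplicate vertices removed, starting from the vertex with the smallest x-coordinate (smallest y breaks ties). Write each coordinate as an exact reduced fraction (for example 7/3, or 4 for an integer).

Clipped polygon: [(4,13) (6,13) (6,53/3) (4,151/9)]

1. After x ≥ 4: [(4,151/9) (4,8) (9,3) (15,0) (18,0) (16,18) (9,19)]
2. After x ≤ 6: [(6,53/3) (4,151/9) (4,8) (6,6)]
3. After y ≥ 13: [(6,13) (6,53/3) (4,151/9) (4,13)]
4. After y ≤ 20: [(6,13) (6,53/3) (4,151/9) (4,13)]
5. Canonical ring: [(4,13) (6,13) (6,53/3) (4,151/9)]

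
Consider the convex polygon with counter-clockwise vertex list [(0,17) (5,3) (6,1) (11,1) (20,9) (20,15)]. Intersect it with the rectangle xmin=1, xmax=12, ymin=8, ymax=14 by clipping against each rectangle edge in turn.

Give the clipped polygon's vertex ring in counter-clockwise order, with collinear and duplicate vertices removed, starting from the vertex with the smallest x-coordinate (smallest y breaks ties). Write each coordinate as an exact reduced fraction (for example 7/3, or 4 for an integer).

1. After x ≥ 1: [(1,169/10) (1,71/5) (5,3) (6,1) (11,1) (20,9) (20,15)]
2. After x ≤ 12: [(12,79/5) (1,169/10) (1,71/5) (5,3) (6,1) (11,1) (12,17/9)]
3. After y ≥ 8: [(12,8) (12,79/5) (1,169/10) (1,71/5) (45/14,8)]
4. After y ≤ 14: [(12,8) (12,14) (15/14,14) (45/14,8)]
5. Canonical ring: [(15/14,14) (45/14,8) (12,8) (12,14)]

Clipped polygon: [(15/14,14) (45/14,8) (12,8) (12,14)]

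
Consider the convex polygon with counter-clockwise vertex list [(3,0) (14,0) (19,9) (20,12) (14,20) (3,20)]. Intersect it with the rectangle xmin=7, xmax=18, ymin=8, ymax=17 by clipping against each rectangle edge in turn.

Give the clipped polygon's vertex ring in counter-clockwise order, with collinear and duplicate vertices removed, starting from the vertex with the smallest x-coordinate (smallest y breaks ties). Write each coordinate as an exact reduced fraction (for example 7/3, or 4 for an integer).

Clipped polygon: [(7,8) (18,8) (18,44/3) (65/4,17) (7,17)]

1. After x ≥ 7: [(7,0) (14,0) (19,9) (20,12) (14,20) (7,20)]
2. After x ≤ 18: [(7,0) (14,0) (18,36/5) (18,44/3) (14,20) (7,20)]
3. After y ≥ 8: [(7,8) (18,8) (18,44/3) (14,20) (7,20)]
4. After y ≤ 17: [(7,17) (7,8) (18,8) (18,44/3) (65/4,17)]
5. Canonical ring: [(7,8) (18,8) (18,44/3) (65/4,17) (7,17)]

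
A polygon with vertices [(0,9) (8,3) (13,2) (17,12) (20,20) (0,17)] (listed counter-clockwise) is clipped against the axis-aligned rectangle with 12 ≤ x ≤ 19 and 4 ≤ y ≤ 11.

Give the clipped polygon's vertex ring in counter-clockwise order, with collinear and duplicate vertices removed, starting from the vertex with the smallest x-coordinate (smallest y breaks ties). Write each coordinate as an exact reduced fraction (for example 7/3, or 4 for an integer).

Clipped polygon: [(12,4) (69/5,4) (83/5,11) (12,11)]

1. After x ≥ 12: [(12,11/5) (13,2) (17,12) (20,20) (12,94/5)]
2. After x ≤ 19: [(12,11/5) (13,2) (17,12) (19,52/3) (19,397/20) (12,94/5)]
3. After y ≥ 4: [(12,4) (69/5,4) (17,12) (19,52/3) (19,397/20) (12,94/5)]
4. After y ≤ 11: [(12,11) (12,4) (69/5,4) (83/5,11)]
5. Canonical ring: [(12,4) (69/5,4) (83/5,11) (12,11)]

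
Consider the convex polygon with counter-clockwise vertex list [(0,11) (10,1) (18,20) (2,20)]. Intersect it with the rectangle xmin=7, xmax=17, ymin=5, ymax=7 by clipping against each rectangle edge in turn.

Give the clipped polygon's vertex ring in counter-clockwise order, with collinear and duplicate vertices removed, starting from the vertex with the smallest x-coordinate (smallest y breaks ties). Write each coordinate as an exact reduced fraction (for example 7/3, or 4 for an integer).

Clipped polygon: [(7,5) (222/19,5) (238/19,7) (7,7)]

1. After x ≥ 7: [(7,4) (10,1) (18,20) (7,20)]
2. After x ≤ 17: [(7,4) (10,1) (17,141/8) (17,20) (7,20)]
3. After y ≥ 5: [(7,5) (222/19,5) (17,141/8) (17,20) (7,20)]
4. After y ≤ 7: [(7,7) (7,5) (222/19,5) (238/19,7)]
5. Canonical ring: [(7,5) (222/19,5) (238/19,7) (7,7)]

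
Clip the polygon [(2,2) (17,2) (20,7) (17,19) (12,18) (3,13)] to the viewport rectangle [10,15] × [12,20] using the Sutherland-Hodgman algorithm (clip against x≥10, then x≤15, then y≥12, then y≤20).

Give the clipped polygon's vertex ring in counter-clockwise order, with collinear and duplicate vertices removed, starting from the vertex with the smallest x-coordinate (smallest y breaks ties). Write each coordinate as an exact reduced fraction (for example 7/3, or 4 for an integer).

Clipped polygon: [(10,12) (15,12) (15,93/5) (12,18) (10,152/9)]

1. After x ≥ 10: [(10,2) (17,2) (20,7) (17,19) (12,18) (10,152/9)]
2. After x ≤ 15: [(10,2) (15,2) (15,93/5) (12,18) (10,152/9)]
3. After y ≥ 12: [(10,12) (15,12) (15,93/5) (12,18) (10,152/9)]
4. After y ≤ 20: [(10,12) (15,12) (15,93/5) (12,18) (10,152/9)]
5. Canonical ring: [(10,12) (15,12) (15,93/5) (12,18) (10,152/9)]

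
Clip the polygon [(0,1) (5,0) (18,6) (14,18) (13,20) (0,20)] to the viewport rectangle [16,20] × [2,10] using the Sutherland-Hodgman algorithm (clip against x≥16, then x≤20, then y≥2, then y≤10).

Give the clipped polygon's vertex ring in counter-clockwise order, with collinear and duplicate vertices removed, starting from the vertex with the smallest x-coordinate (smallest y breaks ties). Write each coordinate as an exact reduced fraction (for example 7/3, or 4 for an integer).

Clipped polygon: [(16,66/13) (18,6) (50/3,10) (16,10)]

1. After x ≥ 16: [(16,66/13) (18,6) (16,12)]
2. After x ≤ 20: [(16,66/13) (18,6) (16,12)]
3. After y ≥ 2: [(16,66/13) (18,6) (16,12)]
4. After y ≤ 10: [(16,10) (16,66/13) (18,6) (50/3,10)]
5. Canonical ring: [(16,66/13) (18,6) (50/3,10) (16,10)]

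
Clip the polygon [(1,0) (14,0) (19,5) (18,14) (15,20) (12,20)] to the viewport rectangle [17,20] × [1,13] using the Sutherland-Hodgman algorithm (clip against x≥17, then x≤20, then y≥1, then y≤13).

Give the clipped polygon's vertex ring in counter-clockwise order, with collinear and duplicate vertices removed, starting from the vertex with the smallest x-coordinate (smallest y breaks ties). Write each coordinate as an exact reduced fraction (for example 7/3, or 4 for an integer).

Clipped polygon: [(17,3) (19,5) (163/9,13) (17,13)]

1. After x ≥ 17: [(17,3) (19,5) (18,14) (17,16)]
2. After x ≤ 20: [(17,3) (19,5) (18,14) (17,16)]
3. After y ≥ 1: [(17,3) (19,5) (18,14) (17,16)]
4. After y ≤ 13: [(17,13) (17,3) (19,5) (163/9,13)]
5. Canonical ring: [(17,3) (19,5) (163/9,13) (17,13)]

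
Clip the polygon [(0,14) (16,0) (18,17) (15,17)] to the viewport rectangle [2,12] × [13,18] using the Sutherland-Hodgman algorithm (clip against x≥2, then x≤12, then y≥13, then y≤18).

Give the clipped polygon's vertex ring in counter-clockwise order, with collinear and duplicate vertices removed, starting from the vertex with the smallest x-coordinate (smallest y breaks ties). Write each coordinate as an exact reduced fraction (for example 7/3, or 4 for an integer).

1. After x ≥ 2: [(2,72/5) (2,49/4) (16,0) (18,17) (15,17)]
2. After x ≤ 12: [(12,82/5) (2,72/5) (2,49/4) (12,7/2)]
3. After y ≥ 13: [(12,13) (12,82/5) (2,72/5) (2,13)]
4. After y ≤ 18: [(12,13) (12,82/5) (2,72/5) (2,13)]
5. Canonical ring: [(2,13) (12,13) (12,82/5) (2,72/5)]

Clipped polygon: [(2,13) (12,13) (12,82/5) (2,72/5)]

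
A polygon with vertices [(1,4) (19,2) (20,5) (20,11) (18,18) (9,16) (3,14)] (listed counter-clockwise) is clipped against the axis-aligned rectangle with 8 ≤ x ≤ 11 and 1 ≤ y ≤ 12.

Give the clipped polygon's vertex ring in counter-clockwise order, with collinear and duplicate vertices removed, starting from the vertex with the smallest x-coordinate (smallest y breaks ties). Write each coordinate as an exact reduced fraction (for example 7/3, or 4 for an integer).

1. After x ≥ 8: [(8,29/9) (19,2) (20,5) (20,11) (18,18) (9,16) (8,47/3)]
2. After x ≤ 11: [(8,29/9) (11,26/9) (11,148/9) (9,16) (8,47/3)]
3. After y ≥ 1: [(8,29/9) (11,26/9) (11,148/9) (9,16) (8,47/3)]
4. After y ≤ 12: [(8,12) (8,29/9) (11,26/9) (11,12)]
5. Canonical ring: [(8,29/9) (11,26/9) (11,12) (8,12)]

Clipped polygon: [(8,29/9) (11,26/9) (11,12) (8,12)]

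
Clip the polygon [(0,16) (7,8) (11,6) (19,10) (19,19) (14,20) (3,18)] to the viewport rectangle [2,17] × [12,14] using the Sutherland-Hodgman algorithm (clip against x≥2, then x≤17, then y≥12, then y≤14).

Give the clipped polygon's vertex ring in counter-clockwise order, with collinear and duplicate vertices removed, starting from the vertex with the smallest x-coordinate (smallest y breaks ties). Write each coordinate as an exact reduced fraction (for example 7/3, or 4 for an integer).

1. After x ≥ 2: [(2,52/3) (2,96/7) (7,8) (11,6) (19,10) (19,19) (14,20) (3,18)]
2. After x ≤ 17: [(2,52/3) (2,96/7) (7,8) (11,6) (17,9) (17,97/5) (14,20) (3,18)]
3. After y ≥ 12: [(2,52/3) (2,96/7) (7/2,12) (17,12) (17,97/5) (14,20) (3,18)]
4. After y ≤ 14: [(2,14) (2,96/7) (7/2,12) (17,12) (17,14)]
5. Canonical ring: [(2,96/7) (7/2,12) (17,12) (17,14) (2,14)]

Clipped polygon: [(2,96/7) (7/2,12) (17,12) (17,14) (2,14)]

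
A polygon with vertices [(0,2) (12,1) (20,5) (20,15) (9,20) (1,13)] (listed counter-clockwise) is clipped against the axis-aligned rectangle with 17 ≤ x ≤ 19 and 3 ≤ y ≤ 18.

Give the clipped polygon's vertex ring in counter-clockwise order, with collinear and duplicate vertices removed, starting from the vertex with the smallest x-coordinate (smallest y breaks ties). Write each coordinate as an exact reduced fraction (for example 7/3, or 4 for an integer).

Clipped polygon: [(17,7/2) (19,9/2) (19,170/11) (17,180/11)]

1. After x ≥ 17: [(17,7/2) (20,5) (20,15) (17,180/11)]
2. After x ≤ 19: [(17,7/2) (19,9/2) (19,170/11) (17,180/11)]
3. After y ≥ 3: [(17,7/2) (19,9/2) (19,170/11) (17,180/11)]
4. After y ≤ 18: [(17,7/2) (19,9/2) (19,170/11) (17,180/11)]
5. Canonical ring: [(17,7/2) (19,9/2) (19,170/11) (17,180/11)]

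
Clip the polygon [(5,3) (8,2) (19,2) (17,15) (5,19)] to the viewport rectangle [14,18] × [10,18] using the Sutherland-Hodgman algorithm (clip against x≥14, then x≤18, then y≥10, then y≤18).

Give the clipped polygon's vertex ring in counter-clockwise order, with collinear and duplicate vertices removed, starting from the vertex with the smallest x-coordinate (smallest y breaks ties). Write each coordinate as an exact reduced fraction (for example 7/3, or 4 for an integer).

Clipped polygon: [(14,10) (231/13,10) (17,15) (14,16)]

1. After x ≥ 14: [(14,2) (19,2) (17,15) (14,16)]
2. After x ≤ 18: [(14,2) (18,2) (18,17/2) (17,15) (14,16)]
3. After y ≥ 10: [(14,10) (231/13,10) (17,15) (14,16)]
4. After y ≤ 18: [(14,10) (231/13,10) (17,15) (14,16)]
5. Canonical ring: [(14,10) (231/13,10) (17,15) (14,16)]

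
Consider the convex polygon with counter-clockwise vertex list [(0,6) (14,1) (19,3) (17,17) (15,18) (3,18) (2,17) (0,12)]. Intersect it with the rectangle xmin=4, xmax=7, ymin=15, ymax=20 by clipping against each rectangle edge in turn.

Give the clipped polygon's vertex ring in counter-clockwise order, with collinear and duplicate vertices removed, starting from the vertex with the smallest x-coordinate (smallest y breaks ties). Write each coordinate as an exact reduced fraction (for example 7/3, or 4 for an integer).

Clipped polygon: [(4,15) (7,15) (7,18) (4,18)]

1. After x ≥ 4: [(4,32/7) (14,1) (19,3) (17,17) (15,18) (4,18)]
2. After x ≤ 7: [(4,32/7) (7,7/2) (7,18) (4,18)]
3. After y ≥ 15: [(4,15) (7,15) (7,18) (4,18)]
4. After y ≤ 20: [(4,15) (7,15) (7,18) (4,18)]
5. Canonical ring: [(4,15) (7,15) (7,18) (4,18)]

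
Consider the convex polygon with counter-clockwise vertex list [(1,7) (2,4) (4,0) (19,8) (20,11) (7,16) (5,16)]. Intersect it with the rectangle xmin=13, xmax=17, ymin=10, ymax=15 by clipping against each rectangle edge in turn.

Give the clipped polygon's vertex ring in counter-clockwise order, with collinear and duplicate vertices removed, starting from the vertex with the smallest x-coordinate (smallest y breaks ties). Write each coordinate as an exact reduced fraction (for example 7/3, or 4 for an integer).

Clipped polygon: [(13,10) (17,10) (17,158/13) (13,178/13)]

1. After x ≥ 13: [(13,24/5) (19,8) (20,11) (13,178/13)]
2. After x ≤ 17: [(13,24/5) (17,104/15) (17,158/13) (13,178/13)]
3. After y ≥ 10: [(13,10) (17,10) (17,158/13) (13,178/13)]
4. After y ≤ 15: [(13,10) (17,10) (17,158/13) (13,178/13)]
5. Canonical ring: [(13,10) (17,10) (17,158/13) (13,178/13)]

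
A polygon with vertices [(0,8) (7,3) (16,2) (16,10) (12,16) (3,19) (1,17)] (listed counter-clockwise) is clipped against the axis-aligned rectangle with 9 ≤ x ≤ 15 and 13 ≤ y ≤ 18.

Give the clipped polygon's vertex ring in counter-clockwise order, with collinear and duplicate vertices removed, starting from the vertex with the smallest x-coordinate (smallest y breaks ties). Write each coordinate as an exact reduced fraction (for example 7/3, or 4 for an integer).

1. After x ≥ 9: [(9,25/9) (16,2) (16,10) (12,16) (9,17)]
2. After x ≤ 15: [(9,25/9) (15,19/9) (15,23/2) (12,16) (9,17)]
3. After y ≥ 13: [(9,13) (14,13) (12,16) (9,17)]
4. After y ≤ 18: [(9,13) (14,13) (12,16) (9,17)]
5. Canonical ring: [(9,13) (14,13) (12,16) (9,17)]

Clipped polygon: [(9,13) (14,13) (12,16) (9,17)]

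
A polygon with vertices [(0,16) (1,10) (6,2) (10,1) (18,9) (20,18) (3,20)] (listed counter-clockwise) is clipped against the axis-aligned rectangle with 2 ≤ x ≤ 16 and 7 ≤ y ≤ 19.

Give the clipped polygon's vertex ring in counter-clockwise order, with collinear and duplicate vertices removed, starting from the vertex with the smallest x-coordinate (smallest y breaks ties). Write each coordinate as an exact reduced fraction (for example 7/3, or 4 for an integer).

1. After x ≥ 2: [(2,56/3) (2,42/5) (6,2) (10,1) (18,9) (20,18) (3,20)]
2. After x ≤ 16: [(2,56/3) (2,42/5) (6,2) (10,1) (16,7) (16,314/17) (3,20)]
3. After y ≥ 7: [(2,56/3) (2,42/5) (23/8,7) (16,7) (16,7) (16,314/17) (3,20)]
4. After y ≤ 19: [(9/4,19) (2,56/3) (2,42/5) (23/8,7) (16,7) (16,7) (16,314/17) (23/2,19)]
5. Canonical ring: [(2,42/5) (23/8,7) (16,7) (16,314/17) (23/2,19) (9/4,19) (2,56/3)]

Clipped polygon: [(2,42/5) (23/8,7) (16,7) (16,314/17) (23/2,19) (9/4,19) (2,56/3)]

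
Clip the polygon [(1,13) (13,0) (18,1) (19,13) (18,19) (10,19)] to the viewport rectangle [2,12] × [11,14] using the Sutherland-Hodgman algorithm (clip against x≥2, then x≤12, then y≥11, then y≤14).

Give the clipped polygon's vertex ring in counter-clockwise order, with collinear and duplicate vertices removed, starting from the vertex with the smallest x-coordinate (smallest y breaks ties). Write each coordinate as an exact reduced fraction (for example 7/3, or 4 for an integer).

Clipped polygon: [(2,143/12) (37/13,11) (12,11) (12,14) (5/2,14) (2,41/3)]

1. After x ≥ 2: [(2,41/3) (2,143/12) (13,0) (18,1) (19,13) (18,19) (10,19)]
2. After x ≤ 12: [(2,41/3) (2,143/12) (12,13/12) (12,19) (10,19)]
3. After y ≥ 11: [(2,41/3) (2,143/12) (37/13,11) (12,11) (12,19) (10,19)]
4. After y ≤ 14: [(5/2,14) (2,41/3) (2,143/12) (37/13,11) (12,11) (12,14)]
5. Canonical ring: [(2,143/12) (37/13,11) (12,11) (12,14) (5/2,14) (2,41/3)]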